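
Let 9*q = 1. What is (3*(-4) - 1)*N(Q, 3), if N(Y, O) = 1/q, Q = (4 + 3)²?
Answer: -117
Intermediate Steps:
q = ⅑ (q = (⅑)*1 = ⅑ ≈ 0.11111)
Q = 49 (Q = 7² = 49)
N(Y, O) = 9 (N(Y, O) = 1/(⅑) = 9)
(3*(-4) - 1)*N(Q, 3) = (3*(-4) - 1)*9 = (-12 - 1)*9 = -13*9 = -117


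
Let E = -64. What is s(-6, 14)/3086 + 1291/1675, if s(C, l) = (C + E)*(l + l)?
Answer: 350513/2584525 ≈ 0.13562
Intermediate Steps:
s(C, l) = 2*l*(-64 + C) (s(C, l) = (C - 64)*(l + l) = (-64 + C)*(2*l) = 2*l*(-64 + C))
s(-6, 14)/3086 + 1291/1675 = (2*14*(-64 - 6))/3086 + 1291/1675 = (2*14*(-70))*(1/3086) + 1291*(1/1675) = -1960*1/3086 + 1291/1675 = -980/1543 + 1291/1675 = 350513/2584525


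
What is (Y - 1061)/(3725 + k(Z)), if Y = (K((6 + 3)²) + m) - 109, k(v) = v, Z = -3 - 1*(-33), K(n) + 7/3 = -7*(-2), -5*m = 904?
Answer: -20087/56325 ≈ -0.35663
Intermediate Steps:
m = -904/5 (m = -⅕*904 = -904/5 ≈ -180.80)
K(n) = 35/3 (K(n) = -7/3 - 7*(-2) = -7/3 + 14 = 35/3)
Z = 30 (Z = -3 + 33 = 30)
Y = -4172/15 (Y = (35/3 - 904/5) - 109 = -2537/15 - 109 = -4172/15 ≈ -278.13)
(Y - 1061)/(3725 + k(Z)) = (-4172/15 - 1061)/(3725 + 30) = -20087/15/3755 = -20087/15*1/3755 = -20087/56325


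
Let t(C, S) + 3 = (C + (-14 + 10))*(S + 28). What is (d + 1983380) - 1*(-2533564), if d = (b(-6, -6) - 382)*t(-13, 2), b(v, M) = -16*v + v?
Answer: 4666740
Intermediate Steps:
t(C, S) = -3 + (-4 + C)*(28 + S) (t(C, S) = -3 + (C + (-14 + 10))*(S + 28) = -3 + (C - 4)*(28 + S) = -3 + (-4 + C)*(28 + S))
b(v, M) = -15*v
d = 149796 (d = (-15*(-6) - 382)*(-115 - 4*2 + 28*(-13) - 13*2) = (90 - 382)*(-115 - 8 - 364 - 26) = -292*(-513) = 149796)
(d + 1983380) - 1*(-2533564) = (149796 + 1983380) - 1*(-2533564) = 2133176 + 2533564 = 4666740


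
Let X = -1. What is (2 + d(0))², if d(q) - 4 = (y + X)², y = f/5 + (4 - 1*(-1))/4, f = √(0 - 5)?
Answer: 219641/6400 + 469*I*√5/400 ≈ 34.319 + 2.6218*I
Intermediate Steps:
f = I*√5 (f = √(-5) = I*√5 ≈ 2.2361*I)
y = 5/4 + I*√5/5 (y = (I*√5)/5 + (4 - 1*(-1))/4 = (I*√5)*(⅕) + (4 + 1)*(¼) = I*√5/5 + 5*(¼) = I*√5/5 + 5/4 = 5/4 + I*√5/5 ≈ 1.25 + 0.44721*I)
d(q) = 4 + (¼ + I*√5/5)² (d(q) = 4 + ((5/4 + I*√5/5) - 1)² = 4 + (¼ + I*√5/5)²)
(2 + d(0))² = (2 + (309/80 + I*√5/10))² = (469/80 + I*√5/10)²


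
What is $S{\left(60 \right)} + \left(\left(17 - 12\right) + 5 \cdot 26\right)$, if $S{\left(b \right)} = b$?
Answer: $195$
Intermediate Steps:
$S{\left(60 \right)} + \left(\left(17 - 12\right) + 5 \cdot 26\right) = 60 + \left(\left(17 - 12\right) + 5 \cdot 26\right) = 60 + \left(5 + 130\right) = 60 + 135 = 195$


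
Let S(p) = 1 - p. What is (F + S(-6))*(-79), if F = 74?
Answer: -6399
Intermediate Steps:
(F + S(-6))*(-79) = (74 + (1 - 1*(-6)))*(-79) = (74 + (1 + 6))*(-79) = (74 + 7)*(-79) = 81*(-79) = -6399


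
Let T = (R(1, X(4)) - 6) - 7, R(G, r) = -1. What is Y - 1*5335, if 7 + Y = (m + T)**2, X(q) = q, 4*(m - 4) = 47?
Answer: -85423/16 ≈ -5338.9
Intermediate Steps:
m = 63/4 (m = 4 + (1/4)*47 = 4 + 47/4 = 63/4 ≈ 15.750)
T = -14 (T = (-1 - 6) - 7 = -7 - 7 = -14)
Y = -63/16 (Y = -7 + (63/4 - 14)**2 = -7 + (7/4)**2 = -7 + 49/16 = -63/16 ≈ -3.9375)
Y - 1*5335 = -63/16 - 1*5335 = -63/16 - 5335 = -85423/16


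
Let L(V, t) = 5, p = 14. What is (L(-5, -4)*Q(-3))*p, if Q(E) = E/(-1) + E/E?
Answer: 280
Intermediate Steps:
Q(E) = 1 - E (Q(E) = E*(-1) + 1 = -E + 1 = 1 - E)
(L(-5, -4)*Q(-3))*p = (5*(1 - 1*(-3)))*14 = (5*(1 + 3))*14 = (5*4)*14 = 20*14 = 280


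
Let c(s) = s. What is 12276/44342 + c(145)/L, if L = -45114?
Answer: 273694937/1000222494 ≈ 0.27363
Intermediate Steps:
12276/44342 + c(145)/L = 12276/44342 + 145/(-45114) = 12276*(1/44342) + 145*(-1/45114) = 6138/22171 - 145/45114 = 273694937/1000222494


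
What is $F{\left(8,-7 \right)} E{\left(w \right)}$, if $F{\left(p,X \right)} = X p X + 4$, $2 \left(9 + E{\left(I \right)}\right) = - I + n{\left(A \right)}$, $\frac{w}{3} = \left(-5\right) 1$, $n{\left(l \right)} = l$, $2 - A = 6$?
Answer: $-1386$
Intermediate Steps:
$A = -4$ ($A = 2 - 6 = -4$)
$w = -15$ ($w = 3 \left(\left(-5\right) 1\right) = 3 \left(-5\right) = -15$)
$E{\left(I \right)} = -11 - \frac{I}{2}$ ($E{\left(I \right)} = -9 + \frac{- I - 4}{2} = -9 + \frac{-4 - I}{2} = -9 - \left(2 + \frac{I}{2}\right) = -11 - \frac{I}{2}$)
$F{\left(p,X \right)} = 4 + p X^{2}$ ($F{\left(p,X \right)} = p X^{2} + 4 = 4 + p X^{2}$)
$F{\left(8,-7 \right)} E{\left(w \right)} = \left(4 + 8 \left(-7\right)^{2}\right) \left(-11 - - \frac{15}{2}\right) = \left(4 + 8 \cdot 49\right) \left(-11 + \frac{15}{2}\right) = \left(4 + 392\right) \left(- \frac{7}{2}\right) = 396 \left(- \frac{7}{2}\right) = -1386$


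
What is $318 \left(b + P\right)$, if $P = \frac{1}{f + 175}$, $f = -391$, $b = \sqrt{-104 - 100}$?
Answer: $- \frac{53}{36} + 636 i \sqrt{51} \approx -1.4722 + 4541.9 i$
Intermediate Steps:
$b = 2 i \sqrt{51}$ ($b = \sqrt{-204} = 2 i \sqrt{51} \approx 14.283 i$)
$P = - \frac{1}{216}$ ($P = \frac{1}{-391 + 175} = \frac{1}{-216} = - \frac{1}{216} \approx -0.0046296$)
$318 \left(b + P\right) = 318 \left(2 i \sqrt{51} - \frac{1}{216}\right) = 318 \left(- \frac{1}{216} + 2 i \sqrt{51}\right) = - \frac{53}{36} + 636 i \sqrt{51}$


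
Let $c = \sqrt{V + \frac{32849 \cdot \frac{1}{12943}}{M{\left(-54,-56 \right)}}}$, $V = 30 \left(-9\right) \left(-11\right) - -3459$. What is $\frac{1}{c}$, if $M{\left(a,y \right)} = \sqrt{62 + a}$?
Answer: $\frac{86 \sqrt{7}}{\sqrt{332842188 + 32849 \sqrt{2}}} \approx 0.012471$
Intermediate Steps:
$V = 6429$ ($V = \left(-270\right) \left(-11\right) + 3459 = 2970 + 3459 = 6429$)
$c = \sqrt{6429 + \frac{32849 \sqrt{2}}{51772}}$ ($c = \sqrt{6429 + \frac{32849 \cdot \frac{1}{12943}}{\sqrt{62 - 54}}} = \sqrt{6429 + \frac{32849 \cdot \frac{1}{12943}}{\sqrt{8}}} = \sqrt{6429 + \frac{32849}{12943 \cdot 2 \sqrt{2}}} = \sqrt{6429 + \frac{32849 \frac{\sqrt{2}}{4}}{12943}} = \sqrt{6429 + \frac{32849 \sqrt{2}}{51772}} \approx 80.187$)
$\frac{1}{c} = \frac{1}{\frac{1}{602} \sqrt{2329895316 + 229943 \sqrt{2}}} = \frac{602}{\sqrt{2329895316 + 229943 \sqrt{2}}}$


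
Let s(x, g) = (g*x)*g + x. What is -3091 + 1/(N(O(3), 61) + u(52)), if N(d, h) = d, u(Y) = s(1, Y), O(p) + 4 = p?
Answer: -8358063/2704 ≈ -3091.0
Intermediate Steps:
O(p) = -4 + p
s(x, g) = x + x*g**2 (s(x, g) = x*g**2 + x = x + x*g**2)
u(Y) = 1 + Y**2 (u(Y) = 1*(1 + Y**2) = 1 + Y**2)
-3091 + 1/(N(O(3), 61) + u(52)) = -3091 + 1/((-4 + 3) + (1 + 52**2)) = -3091 + 1/(-1 + (1 + 2704)) = -3091 + 1/(-1 + 2705) = -3091 + 1/2704 = -8358063/2704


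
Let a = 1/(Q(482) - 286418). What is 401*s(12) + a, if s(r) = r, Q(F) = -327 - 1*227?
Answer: 1380909263/286972 ≈ 4812.0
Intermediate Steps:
Q(F) = -554 (Q(F) = -327 - 227 = -554)
a = -1/286972 (a = 1/(-554 - 286418) = 1/(-286972) = -1/286972 ≈ -3.4847e-6)
401*s(12) + a = 401*12 - 1/286972 = 4812 - 1/286972 = 1380909263/286972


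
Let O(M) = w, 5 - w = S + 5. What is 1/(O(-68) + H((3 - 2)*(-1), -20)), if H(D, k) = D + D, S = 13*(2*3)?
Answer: -1/80 ≈ -0.012500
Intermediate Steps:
S = 78 (S = 13*6 = 78)
H(D, k) = 2*D
w = -78 (w = 5 - (78 + 5) = 5 - 1*83 = 5 - 83 = -78)
O(M) = -78
1/(O(-68) + H((3 - 2)*(-1), -20)) = 1/(-78 + 2*((3 - 2)*(-1))) = 1/(-78 + 2*(1*(-1))) = 1/(-78 + 2*(-1)) = 1/(-78 - 2) = 1/(-80) = -1/80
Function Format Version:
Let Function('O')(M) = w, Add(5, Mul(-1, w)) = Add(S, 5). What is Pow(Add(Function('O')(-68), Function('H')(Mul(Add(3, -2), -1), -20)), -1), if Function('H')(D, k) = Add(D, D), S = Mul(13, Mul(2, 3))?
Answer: Rational(-1, 80) ≈ -0.012500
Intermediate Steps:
S = 78 (S = Mul(13, 6) = 78)
Function('H')(D, k) = Mul(2, D)
w = -78 (w = Add(5, Mul(-1, Add(78, 5))) = Add(5, Mul(-1, 83)) = Add(5, -83) = -78)
Function('O')(M) = -78
Pow(Add(Function('O')(-68), Function('H')(Mul(Add(3, -2), -1), -20)), -1) = Pow(Add(-78, Mul(2, Mul(Add(3, -2), -1))), -1) = Pow(Add(-78, Mul(2, Mul(1, -1))), -1) = Pow(Add(-78, Mul(2, -1)), -1) = Pow(Add(-78, -2), -1) = Pow(-80, -1) = Rational(-1, 80)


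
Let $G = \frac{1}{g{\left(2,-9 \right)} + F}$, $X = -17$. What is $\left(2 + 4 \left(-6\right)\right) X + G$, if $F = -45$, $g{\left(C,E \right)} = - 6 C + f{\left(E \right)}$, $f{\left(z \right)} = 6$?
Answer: $\frac{19073}{51} \approx 373.98$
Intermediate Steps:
$g{\left(C,E \right)} = 6 - 6 C$ ($g{\left(C,E \right)} = - 6 C + 6 = 6 - 6 C$)
$G = - \frac{1}{51}$ ($G = \frac{1}{\left(6 - 12\right) - 45} = \frac{1}{-6 - 45} = \frac{1}{-51} = - \frac{1}{51} \approx -0.019608$)
$\left(2 + 4 \left(-6\right)\right) X + G = \left(2 + 4 \left(-6\right)\right) \left(-17\right) - \frac{1}{51} = \left(2 - 24\right) \left(-17\right) - \frac{1}{51} = \left(-22\right) \left(-17\right) - \frac{1}{51} = 374 - \frac{1}{51} = \frac{19073}{51}$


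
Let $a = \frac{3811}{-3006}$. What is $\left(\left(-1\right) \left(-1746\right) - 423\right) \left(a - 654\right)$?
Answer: $- \frac{289551045}{334} \approx -8.6692 \cdot 10^{5}$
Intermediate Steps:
$a = - \frac{3811}{3006}$ ($a = 3811 \left(- \frac{1}{3006}\right) = - \frac{3811}{3006} \approx -1.2678$)
$\left(\left(-1\right) \left(-1746\right) - 423\right) \left(a - 654\right) = \left(\left(-1\right) \left(-1746\right) - 423\right) \left(- \frac{3811}{3006} - 654\right) = \left(1746 - 423\right) \left(- \frac{1969735}{3006}\right) = 1323 \left(- \frac{1969735}{3006}\right) = - \frac{289551045}{334}$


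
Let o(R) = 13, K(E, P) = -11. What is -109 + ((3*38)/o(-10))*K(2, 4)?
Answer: -2671/13 ≈ -205.46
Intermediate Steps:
-109 + ((3*38)/o(-10))*K(2, 4) = -109 + ((3*38)/13)*(-11) = -109 + (114*(1/13))*(-11) = -109 + (114/13)*(-11) = -109 - 1254/13 = -2671/13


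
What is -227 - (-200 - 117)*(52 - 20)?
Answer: 9917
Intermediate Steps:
-227 - (-200 - 117)*(52 - 20) = -227 - (-317)*32 = -227 - 1*(-10144) = -227 + 10144 = 9917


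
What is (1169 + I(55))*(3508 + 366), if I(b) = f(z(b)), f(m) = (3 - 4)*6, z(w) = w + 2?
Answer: 4505462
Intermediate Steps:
z(w) = 2 + w
f(m) = -6 (f(m) = -1*6 = -6)
I(b) = -6
(1169 + I(55))*(3508 + 366) = (1169 - 6)*(3508 + 366) = 1163*3874 = 4505462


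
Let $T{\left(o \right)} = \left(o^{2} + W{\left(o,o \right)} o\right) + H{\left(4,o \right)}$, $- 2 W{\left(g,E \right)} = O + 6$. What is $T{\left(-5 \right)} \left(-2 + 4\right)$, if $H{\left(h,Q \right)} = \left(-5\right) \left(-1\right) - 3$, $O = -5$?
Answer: $59$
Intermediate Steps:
$H{\left(h,Q \right)} = 2$ ($H{\left(h,Q \right)} = 5 - 3 = 2$)
$W{\left(g,E \right)} = - \frac{1}{2}$ ($W{\left(g,E \right)} = - \frac{-5 + 6}{2} = \left(- \frac{1}{2}\right) 1 = - \frac{1}{2}$)
$T{\left(o \right)} = 2 + o^{2} - \frac{o}{2}$ ($T{\left(o \right)} = \left(o^{2} - \frac{o}{2}\right) + 2 = 2 + o^{2} - \frac{o}{2}$)
$T{\left(-5 \right)} \left(-2 + 4\right) = \left(2 + \left(-5\right)^{2} - - \frac{5}{2}\right) \left(-2 + 4\right) = \left(2 + 25 + \frac{5}{2}\right) 2 = \frac{59}{2} \cdot 2 = 59$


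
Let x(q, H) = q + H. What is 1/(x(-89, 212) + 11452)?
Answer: 1/11575 ≈ 8.6393e-5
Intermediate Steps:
x(q, H) = H + q
1/(x(-89, 212) + 11452) = 1/((212 - 89) + 11452) = 1/(123 + 11452) = 1/11575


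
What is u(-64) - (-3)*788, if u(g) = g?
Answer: 2300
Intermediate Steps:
u(-64) - (-3)*788 = -64 - (-3)*788 = -64 - 1*(-2364) = -64 + 2364 = 2300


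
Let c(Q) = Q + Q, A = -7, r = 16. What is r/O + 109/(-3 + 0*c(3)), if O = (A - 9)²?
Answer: -1741/48 ≈ -36.271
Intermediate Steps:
c(Q) = 2*Q
O = 256 (O = (-7 - 9)² = (-16)² = 256)
r/O + 109/(-3 + 0*c(3)) = 16/256 + 109/(-3 + 0*(2*3)) = 16*(1/256) + 109/(-3 + 0*6) = 1/16 + 109/(-3 + 0) = 1/16 + 109/(-3) = 1/16 + 109*(-⅓) = 1/16 - 109/3 = -1741/48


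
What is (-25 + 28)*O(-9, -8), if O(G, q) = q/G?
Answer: 8/3 ≈ 2.6667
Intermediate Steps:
(-25 + 28)*O(-9, -8) = (-25 + 28)*(-8/(-9)) = 3*(-8*(-⅑)) = 3*(8/9) = 8/3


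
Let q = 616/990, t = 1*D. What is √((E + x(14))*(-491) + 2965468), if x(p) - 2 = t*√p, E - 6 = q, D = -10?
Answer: √(666277760 + 1104750*√14)/15 ≈ 1726.2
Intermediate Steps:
t = -10 (t = 1*(-10) = -10)
q = 28/45 (q = 616*(1/990) = 28/45 ≈ 0.62222)
E = 298/45 (E = 6 + 28/45 = 298/45 ≈ 6.6222)
x(p) = 2 - 10*√p
√((E + x(14))*(-491) + 2965468) = √((298/45 + (2 - 10*√14))*(-491) + 2965468) = √((388/45 - 10*√14)*(-491) + 2965468) = √((-190508/45 + 4910*√14) + 2965468) = √(133255552/45 + 4910*√14)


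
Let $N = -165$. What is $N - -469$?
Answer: $304$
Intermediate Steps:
$N - -469 = -165 - -469 = -165 + 469 = 304$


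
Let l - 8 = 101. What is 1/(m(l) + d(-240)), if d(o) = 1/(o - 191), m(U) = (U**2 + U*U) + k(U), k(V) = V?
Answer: 431/10288400 ≈ 4.1892e-5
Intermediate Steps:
l = 109 (l = 8 + 101 = 109)
m(U) = U + 2*U**2 (m(U) = (U**2 + U*U) + U = (U**2 + U**2) + U = 2*U**2 + U = U + 2*U**2)
d(o) = 1/(-191 + o)
1/(m(l) + d(-240)) = 1/(109*(1 + 2*109) + 1/(-191 - 240)) = 1/(109*(1 + 218) + 1/(-431)) = 1/(109*219 - 1/431) = 1/(23871 - 1/431) = 1/(10288400/431) = 431/10288400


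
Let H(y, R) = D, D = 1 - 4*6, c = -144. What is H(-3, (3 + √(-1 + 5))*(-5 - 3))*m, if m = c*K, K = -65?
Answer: -215280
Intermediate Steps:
m = 9360 (m = -144*(-65) = 9360)
D = -23 (D = 1 - 24 = -23)
H(y, R) = -23
H(-3, (3 + √(-1 + 5))*(-5 - 3))*m = -23*9360 = -215280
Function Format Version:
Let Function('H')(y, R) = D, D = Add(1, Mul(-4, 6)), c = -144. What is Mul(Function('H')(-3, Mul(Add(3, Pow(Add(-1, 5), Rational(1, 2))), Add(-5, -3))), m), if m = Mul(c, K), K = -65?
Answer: -215280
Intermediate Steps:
m = 9360 (m = Mul(-144, -65) = 9360)
D = -23 (D = Add(1, -24) = -23)
Function('H')(y, R) = -23
Mul(Function('H')(-3, Mul(Add(3, Pow(Add(-1, 5), Rational(1, 2))), Add(-5, -3))), m) = Mul(-23, 9360) = -215280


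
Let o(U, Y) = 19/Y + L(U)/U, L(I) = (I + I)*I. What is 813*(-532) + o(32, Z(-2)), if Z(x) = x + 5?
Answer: -1297337/3 ≈ -4.3245e+5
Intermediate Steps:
Z(x) = 5 + x
L(I) = 2*I² (L(I) = (2*I)*I = 2*I²)
o(U, Y) = 2*U + 19/Y (o(U, Y) = 19/Y + (2*U²)/U = 19/Y + 2*U = 2*U + 19/Y)
813*(-532) + o(32, Z(-2)) = 813*(-532) + (2*32 + 19/(5 - 2)) = -432516 + (64 + 19/3) = -432516 + 211/3 = -1297337/3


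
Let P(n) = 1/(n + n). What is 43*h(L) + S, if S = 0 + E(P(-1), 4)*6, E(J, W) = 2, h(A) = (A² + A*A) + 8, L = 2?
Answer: 700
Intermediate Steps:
P(n) = 1/(2*n)
h(A) = 8 + 2*A² (h(A) = (A² + A²) + 8 = 2*A² + 8 = 8 + 2*A²)
S = 12 (S = 0 + 2*6 = 0 + 12 = 12)
43*h(L) + S = 43*(8 + 2*2²) + 12 = 43*(8 + 2*4) + 12 = 43*(8 + 8) + 12 = 43*16 + 12 = 688 + 12 = 700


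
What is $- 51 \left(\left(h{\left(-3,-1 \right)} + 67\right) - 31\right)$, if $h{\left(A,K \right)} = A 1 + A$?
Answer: $-1530$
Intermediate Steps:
$h{\left(A,K \right)} = 2 A$ ($h{\left(A,K \right)} = A + A = 2 A$)
$- 51 \left(\left(h{\left(-3,-1 \right)} + 67\right) - 31\right) = - 51 \left(\left(2 \left(-3\right) + 67\right) - 31\right) = - 51 \left(\left(-6 + 67\right) - 31\right) = - 51 \left(61 - 31\right) = \left(-51\right) 30 = -1530$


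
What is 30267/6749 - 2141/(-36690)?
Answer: 1124945839/247620810 ≈ 4.5430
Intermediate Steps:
30267/6749 - 2141/(-36690) = 30267*(1/6749) - 2141*(-1/36690) = 30267/6749 + 2141/36690 = 1124945839/247620810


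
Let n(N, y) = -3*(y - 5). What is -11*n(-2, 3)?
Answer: -66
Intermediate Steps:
n(N, y) = 15 - 3*y (n(N, y) = -3*(-5 + y) = 15 - 3*y)
-11*n(-2, 3) = -11*(15 - 3*3) = -11*(15 - 9) = -11*6 = -66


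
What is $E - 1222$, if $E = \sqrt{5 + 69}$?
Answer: $-1222 + \sqrt{74} \approx -1213.4$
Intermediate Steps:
$E = \sqrt{74} \approx 8.6023$
$E - 1222 = \sqrt{74} - 1222 = -1222 + \sqrt{74}$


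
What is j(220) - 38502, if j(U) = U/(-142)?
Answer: -2733752/71 ≈ -38504.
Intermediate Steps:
j(U) = -U/142 (j(U) = U*(-1/142) = -U/142)
j(220) - 38502 = -1/142*220 - 38502 = -110/71 - 38502 = -2733752/71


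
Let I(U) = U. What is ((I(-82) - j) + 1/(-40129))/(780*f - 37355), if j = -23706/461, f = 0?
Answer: 113131769/138209532899 ≈ 0.00081855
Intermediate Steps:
j = -23706/461 (j = -23706*1/461 = -23706/461 ≈ -51.423)
((I(-82) - j) + 1/(-40129))/(780*f - 37355) = ((-82 - 1*(-23706/461)) + 1/(-40129))/(780*0 - 37355) = ((-82 + 23706/461) - 1/40129)/(0 - 37355) = (-14096/461 - 1/40129)/(-37355) = -565658845/18499469*(-1/37355) = 113131769/138209532899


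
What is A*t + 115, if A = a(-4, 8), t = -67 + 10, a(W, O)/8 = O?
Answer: -3533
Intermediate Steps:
a(W, O) = 8*O
t = -57
A = 64 (A = 8*8 = 64)
A*t + 115 = 64*(-57) + 115 = -3648 + 115 = -3533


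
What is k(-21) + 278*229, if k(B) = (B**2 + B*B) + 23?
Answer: 64567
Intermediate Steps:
k(B) = 23 + 2*B**2 (k(B) = (B**2 + B**2) + 23 = 2*B**2 + 23 = 23 + 2*B**2)
k(-21) + 278*229 = (23 + 2*(-21)**2) + 278*229 = (23 + 2*441) + 63662 = (23 + 882) + 63662 = 905 + 63662 = 64567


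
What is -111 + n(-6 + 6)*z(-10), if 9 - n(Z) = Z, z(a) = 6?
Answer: -57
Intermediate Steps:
n(Z) = 9 - Z
-111 + n(-6 + 6)*z(-10) = -111 + (9 - (-6 + 6))*6 = -111 + (9 - 1*0)*6 = -111 + (9 + 0)*6 = -111 + 9*6 = -111 + 54 = -57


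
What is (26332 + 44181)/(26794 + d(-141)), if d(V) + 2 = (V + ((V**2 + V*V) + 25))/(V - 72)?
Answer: 15019269/5667050 ≈ 2.6503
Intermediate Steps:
d(V) = -2 + (25 + V + 2*V**2)/(-72 + V) (d(V) = -2 + (V + ((V**2 + V*V) + 25))/(V - 72) = -2 + (V + ((V**2 + V**2) + 25))/(-72 + V) = -2 + (V + (2*V**2 + 25))/(-72 + V) = -2 + (V + (25 + 2*V**2))/(-72 + V) = -2 + (25 + V + 2*V**2)/(-72 + V))
(26332 + 44181)/(26794 + d(-141)) = (26332 + 44181)/(26794 + (169 - 1*(-141) + 2*(-141)**2)/(-72 - 141)) = 70513/(26794 + (169 + 141 + 2*19881)/(-213)) = 70513/(26794 - (169 + 141 + 39762)/213) = 70513/(26794 - 1/213*40072) = 70513/(26794 - 40072/213) = 70513/(5667050/213) = 70513*(213/5667050) = 15019269/5667050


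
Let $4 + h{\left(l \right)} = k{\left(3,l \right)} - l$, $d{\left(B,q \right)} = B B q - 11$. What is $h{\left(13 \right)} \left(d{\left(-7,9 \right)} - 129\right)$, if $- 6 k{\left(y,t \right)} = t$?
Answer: $- \frac{34615}{6} \approx -5769.2$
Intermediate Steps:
$d{\left(B,q \right)} = -11 + q B^{2}$ ($d{\left(B,q \right)} = B^{2} q - 11 = q B^{2} - 11 = -11 + q B^{2}$)
$k{\left(y,t \right)} = - \frac{t}{6}$
$h{\left(l \right)} = -4 - \frac{7 l}{6}$
$h{\left(13 \right)} \left(d{\left(-7,9 \right)} - 129\right) = \left(-4 - \frac{91}{6}\right) \left(\left(-11 + 9 \left(-7\right)^{2}\right) - 129\right) = \left(-4 - \frac{91}{6}\right) \left(\left(-11 + 9 \cdot 49\right) - 129\right) = - \frac{115 \left(\left(-11 + 441\right) - 129\right)}{6} = - \frac{115 \left(430 - 129\right)}{6} = \left(- \frac{115}{6}\right) 301 = - \frac{34615}{6}$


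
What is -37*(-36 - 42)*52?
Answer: 150072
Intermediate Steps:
-37*(-36 - 42)*52 = -37*(-78)*52 = 2886*52 = 150072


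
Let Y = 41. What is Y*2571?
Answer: 105411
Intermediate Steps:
Y*2571 = 41*2571 = 105411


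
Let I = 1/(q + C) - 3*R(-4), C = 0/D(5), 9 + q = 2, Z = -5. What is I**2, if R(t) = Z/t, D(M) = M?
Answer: 11881/784 ≈ 15.154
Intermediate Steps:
q = -7 (q = -9 + 2 = -7)
R(t) = -5/t
C = 0 (C = 0/5 = 0*(1/5) = 0)
I = -109/28 (I = 1/(-7 + 0) - (-15)/(-4) = 1/(-7) - (-15)*(-1)/4 = -1/7 - 3*5/4 = -1/7 - 15/4 = -109/28 ≈ -3.8929)
I**2 = (-109/28)**2 = 11881/784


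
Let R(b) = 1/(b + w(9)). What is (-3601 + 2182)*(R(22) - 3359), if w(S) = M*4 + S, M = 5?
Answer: 81028684/17 ≈ 4.7664e+6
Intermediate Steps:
w(S) = 20 + S (w(S) = 5*4 + S = 20 + S)
R(b) = 1/(29 + b) (R(b) = 1/(b + (20 + 9)) = 1/(b + 29) = 1/(29 + b))
(-3601 + 2182)*(R(22) - 3359) = (-3601 + 2182)*(1/(29 + 22) - 3359) = -1419*(1/51 - 3359) = -1419*(-171308/51) = 81028684/17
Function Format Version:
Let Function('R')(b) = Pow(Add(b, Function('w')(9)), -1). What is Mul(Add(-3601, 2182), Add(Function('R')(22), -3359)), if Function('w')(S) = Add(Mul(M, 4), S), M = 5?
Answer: Rational(81028684, 17) ≈ 4.7664e+6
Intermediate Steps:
Function('w')(S) = Add(20, S) (Function('w')(S) = Add(Mul(5, 4), S) = Add(20, S))
Function('R')(b) = Pow(Add(29, b), -1) (Function('R')(b) = Pow(Add(b, Add(20, 9)), -1) = Pow(Add(b, 29), -1) = Pow(Add(29, b), -1))
Mul(Add(-3601, 2182), Add(Function('R')(22), -3359)) = Mul(Add(-3601, 2182), Add(Pow(Add(29, 22), -1), -3359)) = Mul(-1419, Add(Pow(51, -1), -3359)) = Mul(-1419, Add(Rational(1, 51), -3359)) = Mul(-1419, Rational(-171308, 51)) = Rational(81028684, 17)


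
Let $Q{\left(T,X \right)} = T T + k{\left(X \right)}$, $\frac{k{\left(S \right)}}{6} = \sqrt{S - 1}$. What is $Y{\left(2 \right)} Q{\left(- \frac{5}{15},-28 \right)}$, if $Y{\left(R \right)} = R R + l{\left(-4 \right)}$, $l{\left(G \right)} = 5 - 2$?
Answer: $\frac{7}{9} + 42 i \sqrt{29} \approx 0.77778 + 226.18 i$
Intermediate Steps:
$k{\left(S \right)} = 6 \sqrt{-1 + S}$ ($k{\left(S \right)} = 6 \sqrt{S - 1} = 6 \sqrt{-1 + S}$)
$l{\left(G \right)} = 3$
$Q{\left(T,X \right)} = T^{2} + 6 \sqrt{-1 + X}$ ($Q{\left(T,X \right)} = T T + 6 \sqrt{-1 + X} = T^{2} + 6 \sqrt{-1 + X}$)
$Y{\left(R \right)} = 3 + R^{2}$ ($Y{\left(R \right)} = R R + 3 = R^{2} + 3 = 3 + R^{2}$)
$Y{\left(2 \right)} Q{\left(- \frac{5}{15},-28 \right)} = \left(3 + 2^{2}\right) \left(\left(- \frac{5}{15}\right)^{2} + 6 \sqrt{-1 - 28}\right) = \left(3 + 4\right) \left(\left(\left(-5\right) \frac{1}{15}\right)^{2} + 6 \sqrt{-29}\right) = 7 \left(\left(- \frac{1}{3}\right)^{2} + 6 i \sqrt{29}\right) = 7 \left(\frac{1}{9} + 6 i \sqrt{29}\right) = \frac{7}{9} + 42 i \sqrt{29}$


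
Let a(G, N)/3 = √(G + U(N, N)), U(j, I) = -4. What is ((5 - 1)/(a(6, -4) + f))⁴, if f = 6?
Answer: 1088/81 - 256*√2/27 ≈ 0.023259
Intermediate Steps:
a(G, N) = 3*√(-4 + G) (a(G, N) = 3*√(G - 4) = 3*√(-4 + G))
((5 - 1)/(a(6, -4) + f))⁴ = ((5 - 1)/(3*√(-4 + 6) + 6))⁴ = (4/(3*√2 + 6))⁴ = (4/(6 + 3*√2))⁴ = 256/(6 + 3*√2)⁴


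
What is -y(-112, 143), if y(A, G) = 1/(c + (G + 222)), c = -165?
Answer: -1/200 ≈ -0.0050000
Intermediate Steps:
y(A, G) = 1/(57 + G) (y(A, G) = 1/(-165 + (G + 222)) = 1/(-165 + (222 + G)) = 1/(57 + G))
-y(-112, 143) = -1/(57 + 143) = -1/200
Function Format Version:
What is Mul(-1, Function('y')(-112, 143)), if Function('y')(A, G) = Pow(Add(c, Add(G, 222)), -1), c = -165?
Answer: Rational(-1, 200) ≈ -0.0050000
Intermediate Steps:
Function('y')(A, G) = Pow(Add(57, G), -1) (Function('y')(A, G) = Pow(Add(-165, Add(G, 222)), -1) = Pow(Add(-165, Add(222, G)), -1) = Pow(Add(57, G), -1))
Mul(-1, Function('y')(-112, 143)) = Mul(-1, Pow(Add(57, 143), -1)) = Mul(-1, Pow(200, -1)) = Mul(-1, Rational(1, 200)) = Rational(-1, 200)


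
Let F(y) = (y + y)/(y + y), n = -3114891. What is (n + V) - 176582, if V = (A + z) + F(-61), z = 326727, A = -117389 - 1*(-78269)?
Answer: -3003865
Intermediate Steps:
A = -39120 (A = -117389 + 78269 = -39120)
F(y) = 1 (F(y) = (2*y)/((2*y)) = (2*y)*(1/(2*y)) = 1)
V = 287608 (V = (-39120 + 326727) + 1 = 287607 + 1 = 287608)
(n + V) - 176582 = (-3114891 + 287608) - 176582 = -2827283 - 176582 = -3003865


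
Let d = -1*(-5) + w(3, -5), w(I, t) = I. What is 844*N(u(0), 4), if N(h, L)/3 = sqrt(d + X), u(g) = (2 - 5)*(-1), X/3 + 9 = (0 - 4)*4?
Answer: 2532*I*sqrt(67) ≈ 20725.0*I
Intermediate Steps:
X = -75 (X = -27 + 3*((0 - 4)*4) = -27 + 3*(-4*4) = -27 + 3*(-16) = -27 - 48 = -75)
u(g) = 3 (u(g) = -3*(-1) = 3)
d = 8 (d = -1*(-5) + 3 = 5 + 3 = 8)
N(h, L) = 3*I*sqrt(67) (N(h, L) = 3*sqrt(8 - 75) = 3*sqrt(-67) = 3*(I*sqrt(67)) = 3*I*sqrt(67))
844*N(u(0), 4) = 844*(3*I*sqrt(67)) = 2532*I*sqrt(67)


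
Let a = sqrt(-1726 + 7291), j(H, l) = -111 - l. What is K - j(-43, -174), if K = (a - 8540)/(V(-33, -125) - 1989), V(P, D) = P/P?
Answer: -4168/71 - sqrt(5565)/1988 ≈ -58.742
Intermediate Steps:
V(P, D) = 1
a = sqrt(5565) ≈ 74.599
K = 305/71 - sqrt(5565)/1988 (K = (sqrt(5565) - 8540)/(1 - 1989) = (-8540 + sqrt(5565))/(-1988) = (-8540 + sqrt(5565))*(-1/1988) = 305/71 - sqrt(5565)/1988 ≈ 4.2582)
K - j(-43, -174) = (305/71 - sqrt(5565)/1988) - (-111 - 1*(-174)) = (305/71 - sqrt(5565)/1988) - (-111 + 174) = (305/71 - sqrt(5565)/1988) - 1*63 = (305/71 - sqrt(5565)/1988) - 63 = -4168/71 - sqrt(5565)/1988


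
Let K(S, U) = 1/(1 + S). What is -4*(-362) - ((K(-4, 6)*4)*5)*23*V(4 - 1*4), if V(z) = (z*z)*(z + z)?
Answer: 1448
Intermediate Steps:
V(z) = 2*z³ (V(z) = z²*(2*z) = 2*z³)
-4*(-362) - ((K(-4, 6)*4)*5)*23*V(4 - 1*4) = -4*(-362) - ((4/(1 - 4))*5)*23*2*(4 - 1*4)³ = 1448 - ((4/(-3))*5)*23*2*(4 - 4)³ = 1448 - (-⅓*4*5)*23*2*0³ = 1448 - -4/3*5*23*2*0 = 1448 - (-20/3*23)*0 = 1448 - (-460)*0/3 = 1448 - 1*0 = 1448 + 0 = 1448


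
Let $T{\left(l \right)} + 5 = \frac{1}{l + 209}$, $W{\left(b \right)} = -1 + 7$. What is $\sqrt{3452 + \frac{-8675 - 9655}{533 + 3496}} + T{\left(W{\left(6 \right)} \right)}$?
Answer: $- \frac{1074}{215} + \frac{\sqrt{6217990618}}{1343} \approx 53.72$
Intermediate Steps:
$W{\left(b \right)} = 6$
$T{\left(l \right)} = -5 + \frac{1}{209 + l}$ ($T{\left(l \right)} = -5 + \frac{1}{l + 209} = -5 + \frac{1}{209 + l}$)
$\sqrt{3452 + \frac{-8675 - 9655}{533 + 3496}} + T{\left(W{\left(6 \right)} \right)} = \sqrt{3452 + \frac{-8675 - 9655}{533 + 3496}} + \frac{-1044 - 30}{209 + 6} = \sqrt{3452 - \frac{18330}{4029}} + \frac{-1044 - 30}{215} = \sqrt{3452 - \frac{6110}{1343}} + \frac{1}{215} \left(-1074\right) = \sqrt{3452 - \frac{6110}{1343}} - \frac{1074}{215} = \sqrt{\frac{4629926}{1343}} - \frac{1074}{215} = \frac{\sqrt{6217990618}}{1343} - \frac{1074}{215} = - \frac{1074}{215} + \frac{\sqrt{6217990618}}{1343}$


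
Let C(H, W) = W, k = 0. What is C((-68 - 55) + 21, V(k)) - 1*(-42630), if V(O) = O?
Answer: 42630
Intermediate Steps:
C((-68 - 55) + 21, V(k)) - 1*(-42630) = 0 - 1*(-42630) = 0 + 42630 = 42630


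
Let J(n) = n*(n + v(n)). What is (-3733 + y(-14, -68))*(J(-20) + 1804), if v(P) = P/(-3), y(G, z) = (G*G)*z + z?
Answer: -106405348/3 ≈ -3.5468e+7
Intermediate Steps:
y(G, z) = z + z*G² (y(G, z) = G²*z + z = z*G² + z = z + z*G²)
v(P) = -P/3 (v(P) = P*(-⅓) = -P/3)
J(n) = 2*n²/3 (J(n) = n*(n - n/3) = n*(2*n/3) = 2*n²/3)
(-3733 + y(-14, -68))*(J(-20) + 1804) = (-3733 - 68*(1 + (-14)²))*((⅔)*(-20)² + 1804) = (-3733 - 68*(1 + 196))*((⅔)*400 + 1804) = (-3733 - 68*197)*(800/3 + 1804) = (-3733 - 13396)*(6212/3) = -17129*6212/3 = -106405348/3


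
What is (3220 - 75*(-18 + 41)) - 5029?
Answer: -3534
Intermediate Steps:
(3220 - 75*(-18 + 41)) - 5029 = (3220 - 75*23) - 5029 = (3220 - 1725) - 5029 = 1495 - 5029 = -3534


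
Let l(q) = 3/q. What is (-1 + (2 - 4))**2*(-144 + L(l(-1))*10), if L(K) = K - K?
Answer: -1296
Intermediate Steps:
L(K) = 0
(-1 + (2 - 4))**2*(-144 + L(l(-1))*10) = (-1 + (2 - 4))**2*(-144 + 0*10) = (-1 - 2)**2*(-144 + 0) = (-3)**2*(-144) = 9*(-144) = -1296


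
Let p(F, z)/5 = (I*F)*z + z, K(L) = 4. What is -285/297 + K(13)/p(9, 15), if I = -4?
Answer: -83257/86625 ≈ -0.96112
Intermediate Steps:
p(F, z) = 5*z - 20*F*z (p(F, z) = 5*((-4*F)*z + z) = 5*(-4*F*z + z) = 5*(z - 4*F*z) = 5*z - 20*F*z)
-285/297 + K(13)/p(9, 15) = -285/297 + 4/((5*15*(1 - 4*9))) = -285*1/297 + 4/((5*15*(1 - 36))) = -95/99 + 4/((5*15*(-35))) = -95/99 + 4/(-2625) = -95/99 + 4*(-1/2625) = -95/99 - 4/2625 = -83257/86625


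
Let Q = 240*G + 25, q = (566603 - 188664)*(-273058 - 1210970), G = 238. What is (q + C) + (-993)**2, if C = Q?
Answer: -560871015098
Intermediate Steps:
q = -560872058292 (q = 377939*(-1484028) = -560872058292)
Q = 57145 (Q = 240*238 + 25 = 57120 + 25 = 57145)
C = 57145
(q + C) + (-993)**2 = (-560872058292 + 57145) + (-993)**2 = -560872001147 + 986049 = -560871015098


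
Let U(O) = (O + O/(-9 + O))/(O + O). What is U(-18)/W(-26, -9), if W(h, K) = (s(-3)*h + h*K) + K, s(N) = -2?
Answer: 13/7479 ≈ 0.0017382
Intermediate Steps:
W(h, K) = K - 2*h + K*h (W(h, K) = (-2*h + h*K) + K = (-2*h + K*h) + K = K - 2*h + K*h)
U(O) = (O + O/(-9 + O))/(2*O) (U(O) = (O + O/(-9 + O))/((2*O)) = (O + O/(-9 + O))*(1/(2*O)) = (O + O/(-9 + O))/(2*O))
U(-18)/W(-26, -9) = ((-8 - 18)/(2*(-9 - 18)))/(-9 - 2*(-26) - 9*(-26)) = ((½)*(-26)/(-27))/(-9 + 52 + 234) = ((½)*(-1/27)*(-26))/277 = (13/27)*(1/277) = 13/7479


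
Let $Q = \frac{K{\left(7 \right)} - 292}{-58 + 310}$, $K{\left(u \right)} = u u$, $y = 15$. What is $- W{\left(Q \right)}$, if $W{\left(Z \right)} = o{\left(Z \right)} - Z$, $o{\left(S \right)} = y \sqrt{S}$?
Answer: $- \frac{27}{28} - \frac{45 i \sqrt{21}}{14} \approx -0.96429 - 14.73 i$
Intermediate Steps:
$K{\left(u \right)} = u^{2}$
$Q = - \frac{27}{28}$ ($Q = \frac{7^{2} - 292}{-58 + 310} = \frac{49 - 292}{252} = \left(-243\right) \frac{1}{252} = - \frac{27}{28} \approx -0.96429$)
$o{\left(S \right)} = 15 \sqrt{S}$
$W{\left(Z \right)} = - Z + 15 \sqrt{Z}$ ($W{\left(Z \right)} = 15 \sqrt{Z} - Z = - Z + 15 \sqrt{Z}$)
$- W{\left(Q \right)} = - (\left(-1\right) \left(- \frac{27}{28}\right) + 15 \sqrt{- \frac{27}{28}}) = - (\frac{27}{28} + 15 \frac{3 i \sqrt{21}}{14}) = - (\frac{27}{28} + \frac{45 i \sqrt{21}}{14}) = - \frac{27}{28} - \frac{45 i \sqrt{21}}{14}$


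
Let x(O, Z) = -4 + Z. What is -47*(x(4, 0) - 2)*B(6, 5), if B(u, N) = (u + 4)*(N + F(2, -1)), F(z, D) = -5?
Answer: 0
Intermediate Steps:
B(u, N) = (-5 + N)*(4 + u) (B(u, N) = (u + 4)*(N - 5) = (4 + u)*(-5 + N) = (-5 + N)*(4 + u))
-47*(x(4, 0) - 2)*B(6, 5) = -47*((-4 + 0) - 2)*(-20 - 5*6 + 4*5 + 5*6) = -47*(-4 - 2)*(-20 - 30 + 20 + 30) = -(-282)*0 = -47*0 = 0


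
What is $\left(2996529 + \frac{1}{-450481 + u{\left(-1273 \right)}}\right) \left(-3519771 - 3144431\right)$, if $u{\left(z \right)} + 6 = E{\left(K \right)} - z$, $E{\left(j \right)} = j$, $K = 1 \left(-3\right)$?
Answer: $- \frac{126346865508492704}{6327} \approx -1.9969 \cdot 10^{13}$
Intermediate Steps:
$K = -3$
$u{\left(z \right)} = -9 - z$ ($u{\left(z \right)} = -6 - \left(3 + z\right) = -9 - z$)
$\left(2996529 + \frac{1}{-450481 + u{\left(-1273 \right)}}\right) \left(-3519771 - 3144431\right) = \left(2996529 + \frac{1}{-450481 - -1264}\right) \left(-3519771 - 3144431\right) = \left(2996529 + \frac{1}{-450481 + \left(-9 + 1273\right)}\right) \left(-6664202\right) = \left(2996529 + \frac{1}{-450481 + 1264}\right) \left(-6664202\right) = \left(2996529 + \frac{1}{-449217}\right) \left(-6664202\right) = \left(2996529 - \frac{1}{449217}\right) \left(-6664202\right) = \frac{1346091767792}{449217} \left(-6664202\right) = - \frac{126346865508492704}{6327}$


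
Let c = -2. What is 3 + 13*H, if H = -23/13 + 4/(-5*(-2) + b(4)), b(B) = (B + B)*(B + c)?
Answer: -18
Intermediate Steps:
b(B) = 2*B*(-2 + B) (b(B) = (B + B)*(B - 2) = (2*B)*(-2 + B) = 2*B*(-2 + B))
H = -21/13 (H = -23/13 + 4/(-5*(-2) + 2*4*(-2 + 4)) = -23*1/13 + 4/(10 + 2*4*2) = -23/13 + 4/(10 + 16) = -23/13 + 4/26 = -23/13 + 4*(1/26) = -23/13 + 2/13 = -21/13 ≈ -1.6154)
3 + 13*H = 3 + 13*(-21/13) = 3 - 21 = -18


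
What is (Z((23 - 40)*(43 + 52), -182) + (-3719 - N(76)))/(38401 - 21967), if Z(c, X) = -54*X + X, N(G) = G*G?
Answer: 151/16434 ≈ 0.0091883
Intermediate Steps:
N(G) = G**2
Z(c, X) = -53*X
(Z((23 - 40)*(43 + 52), -182) + (-3719 - N(76)))/(38401 - 21967) = (-53*(-182) + (-3719 - 1*76**2))/(38401 - 21967) = (9646 + (-3719 - 1*5776))/16434 = (9646 + (-3719 - 5776))*(1/16434) = (9646 - 9495)*(1/16434) = 151*(1/16434) = 151/16434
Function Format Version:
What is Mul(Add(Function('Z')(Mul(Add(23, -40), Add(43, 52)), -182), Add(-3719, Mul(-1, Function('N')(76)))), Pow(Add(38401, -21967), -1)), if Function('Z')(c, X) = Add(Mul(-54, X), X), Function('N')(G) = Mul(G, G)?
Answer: Rational(151, 16434) ≈ 0.0091883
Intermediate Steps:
Function('N')(G) = Pow(G, 2)
Function('Z')(c, X) = Mul(-53, X)
Mul(Add(Function('Z')(Mul(Add(23, -40), Add(43, 52)), -182), Add(-3719, Mul(-1, Function('N')(76)))), Pow(Add(38401, -21967), -1)) = Mul(Add(Mul(-53, -182), Add(-3719, Mul(-1, Pow(76, 2)))), Pow(Add(38401, -21967), -1)) = Mul(Add(9646, Add(-3719, Mul(-1, 5776))), Pow(16434, -1)) = Mul(Add(9646, Add(-3719, -5776)), Rational(1, 16434)) = Mul(Add(9646, -9495), Rational(1, 16434)) = Mul(151, Rational(1, 16434)) = Rational(151, 16434)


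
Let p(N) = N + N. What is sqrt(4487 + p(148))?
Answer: sqrt(4783) ≈ 69.159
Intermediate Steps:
p(N) = 2*N
sqrt(4487 + p(148)) = sqrt(4487 + 2*148) = sqrt(4487 + 296) = sqrt(4783)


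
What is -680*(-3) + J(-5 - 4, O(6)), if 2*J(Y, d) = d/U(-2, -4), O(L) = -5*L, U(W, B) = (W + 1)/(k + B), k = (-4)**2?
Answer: 2220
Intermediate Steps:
k = 16
U(W, B) = (1 + W)/(16 + B) (U(W, B) = (W + 1)/(16 + B) = (1 + W)/(16 + B))
J(Y, d) = -6*d (J(Y, d) = (d/(((1 - 2)/(16 - 4))))/2 = (d/((-1/12)))/2 = (d/(((1/12)*(-1))))/2 = (d/(-1/12))/2 = (d*(-12))/2 = (-12*d)/2 = -6*d)
-680*(-3) + J(-5 - 4, O(6)) = -680*(-3) - (-30)*6 = -34*(-60) - 6*(-30) = 2040 + 180 = 2220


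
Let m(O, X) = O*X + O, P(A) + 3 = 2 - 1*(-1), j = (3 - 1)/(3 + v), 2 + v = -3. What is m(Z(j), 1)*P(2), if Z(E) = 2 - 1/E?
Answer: 0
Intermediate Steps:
v = -5 (v = -2 - 3 = -5)
j = -1 (j = (3 - 1)/(3 - 5) = 2/(-2) = 2*(-½) = -1)
P(A) = 0 (P(A) = -3 + (2 - 1*(-1)) = -3 + (2 + 1) = -3 + 3 = 0)
m(O, X) = O + O*X
m(Z(j), 1)*P(2) = ((2 - 1/(-1))*(1 + 1))*0 = ((2 - 1*(-1))*2)*0 = ((2 + 1)*2)*0 = (3*2)*0 = 6*0 = 0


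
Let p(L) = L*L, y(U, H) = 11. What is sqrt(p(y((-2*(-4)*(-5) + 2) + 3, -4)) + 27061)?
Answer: sqrt(27182) ≈ 164.87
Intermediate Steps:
p(L) = L**2
sqrt(p(y((-2*(-4)*(-5) + 2) + 3, -4)) + 27061) = sqrt(11**2 + 27061) = sqrt(121 + 27061) = sqrt(27182)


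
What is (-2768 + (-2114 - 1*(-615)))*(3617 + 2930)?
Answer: -27936049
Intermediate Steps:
(-2768 + (-2114 - 1*(-615)))*(3617 + 2930) = (-2768 + (-2114 + 615))*6547 = (-2768 - 1499)*6547 = -4267*6547 = -27936049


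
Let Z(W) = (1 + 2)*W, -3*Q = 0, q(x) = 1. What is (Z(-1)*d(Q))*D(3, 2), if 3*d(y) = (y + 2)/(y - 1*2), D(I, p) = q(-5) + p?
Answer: 3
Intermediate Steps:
D(I, p) = 1 + p
Q = 0 (Q = -⅓*0 = 0)
d(y) = (2 + y)/(3*(-2 + y)) (d(y) = ((y + 2)/(y - 1*2))/3 = ((2 + y)/(y - 2))/3 = ((2 + y)/(-2 + y))/3 = (2 + y)/(3*(-2 + y)))
Z(W) = 3*W
(Z(-1)*d(Q))*D(3, 2) = ((3*(-1))*((2 + 0)/(3*(-2 + 0))))*(1 + 2) = -2/(-2)*3 = -(-1)*2/2*3 = -3*(-⅓)*3 = 1*3 = 3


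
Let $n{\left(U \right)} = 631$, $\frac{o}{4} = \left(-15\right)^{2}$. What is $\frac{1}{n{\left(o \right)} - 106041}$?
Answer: $- \frac{1}{105410} \approx -9.4868 \cdot 10^{-6}$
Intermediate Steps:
$o = 900$ ($o = 4 \left(-15\right)^{2} = 4 \cdot 225 = 900$)
$\frac{1}{n{\left(o \right)} - 106041} = \frac{1}{631 - 106041} = \frac{1}{-105410} = - \frac{1}{105410}$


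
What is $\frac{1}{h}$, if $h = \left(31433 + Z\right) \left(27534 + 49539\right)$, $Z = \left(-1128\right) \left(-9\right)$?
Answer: $\frac{1}{3205080705} \approx 3.12 \cdot 10^{-10}$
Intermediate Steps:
$Z = 10152$
$h = 3205080705$ ($h = \left(31433 + 10152\right) \left(27534 + 49539\right) = 41585 \cdot 77073 = 3205080705$)
$\frac{1}{h} = \frac{1}{3205080705}$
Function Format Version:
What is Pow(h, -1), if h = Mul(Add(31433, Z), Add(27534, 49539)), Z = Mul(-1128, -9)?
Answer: Rational(1, 3205080705) ≈ 3.1200e-10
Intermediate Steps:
Z = 10152
h = 3205080705 (h = Mul(Add(31433, 10152), Add(27534, 49539)) = Mul(41585, 77073) = 3205080705)
Pow(h, -1) = Pow(3205080705, -1) = Rational(1, 3205080705)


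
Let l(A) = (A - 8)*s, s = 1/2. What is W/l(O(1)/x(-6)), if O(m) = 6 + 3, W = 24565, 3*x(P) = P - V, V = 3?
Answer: -49130/11 ≈ -4466.4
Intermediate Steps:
x(P) = -1 + P/3 (x(P) = (P - 1*3)/3 = (P - 3)/3 = (-3 + P)/3 = -1 + P/3)
O(m) = 9
s = ½ (s = 1*(½) = ½ ≈ 0.50000)
l(A) = -4 + A/2 (l(A) = (A - 8)*(½) = (-8 + A)*(½) = -4 + A/2)
W/l(O(1)/x(-6)) = 24565/(-4 + (9/(-1 + (⅓)*(-6)))/2) = 24565/(-4 + (9/(-1 - 2))/2) = 24565/(-4 + (9/(-3))/2) = 24565/(-4 + (9*(-⅓))/2) = 24565/(-4 + (½)*(-3)) = 24565/(-4 - 3/2) = 24565/(-11/2) = 24565*(-2/11) = -49130/11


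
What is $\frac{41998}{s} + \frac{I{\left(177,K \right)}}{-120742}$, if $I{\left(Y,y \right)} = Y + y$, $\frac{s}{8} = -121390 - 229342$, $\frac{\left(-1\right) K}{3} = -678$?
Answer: $- \frac{2818667533}{84696166288} \approx -0.03328$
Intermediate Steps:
$K = 2034$ ($K = \left(-3\right) \left(-678\right) = 2034$)
$s = -2805856$ ($s = 8 \left(-121390 - 229342\right) = 8 \left(-350732\right) = -2805856$)
$\frac{41998}{s} + \frac{I{\left(177,K \right)}}{-120742} = \frac{41998}{-2805856} + \frac{177 + 2034}{-120742} = 41998 \left(- \frac{1}{2805856}\right) + 2211 \left(- \frac{1}{120742}\right) = - \frac{20999}{1402928} - \frac{2211}{120742} = - \frac{2818667533}{84696166288}$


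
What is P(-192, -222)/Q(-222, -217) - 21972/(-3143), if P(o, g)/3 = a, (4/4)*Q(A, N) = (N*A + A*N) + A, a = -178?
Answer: 351733685/50354003 ≈ 6.9852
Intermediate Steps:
Q(A, N) = A + 2*A*N (Q(A, N) = (N*A + A*N) + A = (A*N + A*N) + A = 2*A*N + A = A + 2*A*N)
P(o, g) = -534 (P(o, g) = 3*(-178) = -534)
P(-192, -222)/Q(-222, -217) - 21972/(-3143) = -534*(-1/(222*(1 + 2*(-217)))) - 21972/(-3143) = -534*(-1/(222*(1 - 434))) - 21972*(-1/3143) = -534/((-222*(-433))) + 21972/3143 = -534/96126 + 21972/3143 = -534*1/96126 + 21972/3143 = -89/16021 + 21972/3143 = 351733685/50354003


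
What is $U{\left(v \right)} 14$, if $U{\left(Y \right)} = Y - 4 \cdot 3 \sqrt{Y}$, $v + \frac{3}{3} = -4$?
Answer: $-70 - 168 i \sqrt{5} \approx -70.0 - 375.66 i$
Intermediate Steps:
$v = -5$ ($v = -1 - 4 = -5$)
$U{\left(Y \right)} = Y - 12 \sqrt{Y}$
$U{\left(v \right)} 14 = \left(-5 - 12 \sqrt{-5}\right) 14 = \left(-5 - 12 i \sqrt{5}\right) 14 = -70 - 168 i \sqrt{5}$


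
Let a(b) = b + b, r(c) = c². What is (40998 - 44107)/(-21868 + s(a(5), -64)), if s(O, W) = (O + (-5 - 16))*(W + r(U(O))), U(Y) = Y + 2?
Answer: 3109/22748 ≈ 0.13667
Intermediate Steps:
U(Y) = 2 + Y
a(b) = 2*b
s(O, W) = (-21 + O)*(W + (2 + O)²) (s(O, W) = (O + (-5 - 16))*(W + (2 + O)²) = (O - 21)*(W + (2 + O)²) = (-21 + O)*(W + (2 + O)²))
(40998 - 44107)/(-21868 + s(a(5), -64)) = (40998 - 44107)/(-21868 + (-21*(-64) - 21*(2 + 2*5)² + (2*5)*(-64) + (2*5)*(2 + 2*5)²)) = -3109/(-21868 + (1344 - 21*(2 + 10)² + 10*(-64) + 10*(2 + 10)²)) = -3109/(-21868 + (1344 - 21*12² - 640 + 10*12²)) = -3109/(-21868 + (1344 - 21*144 - 640 + 10*144)) = -3109/(-21868 + (1344 - 3024 - 640 + 1440)) = -3109/(-21868 - 880) = -3109/(-22748) = -3109*(-1/22748) = 3109/22748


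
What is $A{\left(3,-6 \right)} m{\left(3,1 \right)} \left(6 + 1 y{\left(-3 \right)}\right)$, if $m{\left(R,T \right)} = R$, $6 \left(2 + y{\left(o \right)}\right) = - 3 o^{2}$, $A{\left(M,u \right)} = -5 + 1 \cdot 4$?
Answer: $\frac{3}{2} \approx 1.5$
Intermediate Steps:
$A{\left(M,u \right)} = -1$ ($A{\left(M,u \right)} = -5 + 4 = -1$)
$y{\left(o \right)} = -2 - \frac{o^{2}}{2}$ ($y{\left(o \right)} = -2 + \frac{\left(-3\right) o^{2}}{6} = -2 - \frac{o^{2}}{2}$)
$A{\left(3,-6 \right)} m{\left(3,1 \right)} \left(6 + 1 y{\left(-3 \right)}\right) = \left(-1\right) 3 \left(6 + 1 \left(-2 - \frac{\left(-3\right)^{2}}{2}\right)\right) = - 3 \left(6 + 1 \left(-2 - \frac{9}{2}\right)\right) = - 3 \left(6 + 1 \left(- \frac{13}{2}\right)\right) = - 3 \left(6 - \frac{13}{2}\right) = \left(-3\right) \left(- \frac{1}{2}\right) = \frac{3}{2}$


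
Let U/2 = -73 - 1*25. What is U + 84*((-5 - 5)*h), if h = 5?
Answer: -4396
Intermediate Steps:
U = -196 (U = 2*(-73 - 1*25) = 2*(-73 - 25) = 2*(-98) = -196)
U + 84*((-5 - 5)*h) = -196 + 84*((-5 - 5)*5) = -196 + 84*(-10*5) = -196 + 84*(-50) = -196 - 4200 = -4396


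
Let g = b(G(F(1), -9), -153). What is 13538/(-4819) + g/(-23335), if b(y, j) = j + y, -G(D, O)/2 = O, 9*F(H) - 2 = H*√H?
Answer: -63051733/22490273 ≈ -2.8035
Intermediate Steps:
F(H) = 2/9 + H^(3/2)/9 (F(H) = 2/9 + (H*√H)/9 = 2/9 + H^(3/2)/9)
G(D, O) = -2*O
g = -135 (g = -153 - 2*(-9) = -153 + 18 = -135)
13538/(-4819) + g/(-23335) = 13538/(-4819) - 135/(-23335) = 13538*(-1/4819) - 135*(-1/23335) = -13538/4819 + 27/4667 = -63051733/22490273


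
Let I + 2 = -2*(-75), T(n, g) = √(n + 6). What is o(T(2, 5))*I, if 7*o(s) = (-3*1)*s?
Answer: -888*√2/7 ≈ -179.40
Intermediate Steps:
T(n, g) = √(6 + n)
o(s) = -3*s/7 (o(s) = ((-3*1)*s)/7 = (-3*s)/7 = -3*s/7)
I = 148 (I = -2 - 2*(-75) = -2 + 150 = 148)
o(T(2, 5))*I = -3*√(6 + 2)/7*148 = -6*√2/7*148 = -888*√2/7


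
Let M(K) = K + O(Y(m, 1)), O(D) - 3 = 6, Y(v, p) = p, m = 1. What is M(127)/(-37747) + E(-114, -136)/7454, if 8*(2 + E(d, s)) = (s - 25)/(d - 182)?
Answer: -2573238317/666275014784 ≈ -0.0038621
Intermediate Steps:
E(d, s) = -2 + (-25 + s)/(8*(-182 + d)) (E(d, s) = -2 + ((s - 25)/(d - 182))/8 = -2 + ((-25 + s)/(-182 + d))/8 = -2 + (-25 + s)/(8*(-182 + d)))
O(D) = 9 (O(D) = 3 + 6 = 9)
M(K) = 9 + K (M(K) = K + 9 = 9 + K)
M(127)/(-37747) + E(-114, -136)/7454 = (9 + 127)/(-37747) + ((2887 - 136 - 16*(-114))/(8*(-182 - 114)))/7454 = 136*(-1/37747) + ((⅛)*(2887 - 136 + 1824)/(-296))*(1/7454) = -136/37747 + ((⅛)*(-1/296)*4575)*(1/7454) = -136/37747 - 4575/2368*1/7454 = -136/37747 - 4575/17651072 = -2573238317/666275014784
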